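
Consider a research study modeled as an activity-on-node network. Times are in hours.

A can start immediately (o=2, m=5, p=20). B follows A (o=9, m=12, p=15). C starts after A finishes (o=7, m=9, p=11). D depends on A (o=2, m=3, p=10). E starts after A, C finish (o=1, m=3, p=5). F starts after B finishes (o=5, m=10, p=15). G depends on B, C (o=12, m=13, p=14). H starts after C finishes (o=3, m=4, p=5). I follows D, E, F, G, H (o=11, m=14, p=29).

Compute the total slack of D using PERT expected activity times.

te_A = (2 + 4·5 + 20)/6 = 42/6 = 7
te_B = (9 + 4·12 + 15)/6 = 72/6 = 12
te_C = (7 + 4·9 + 11)/6 = 54/6 = 9
te_D = (2 + 4·3 + 10)/6 = 24/6 = 4
te_E = (1 + 4·3 + 5)/6 = 18/6 = 3
te_F = (5 + 4·10 + 15)/6 = 60/6 = 10
te_G = (12 + 4·13 + 14)/6 = 78/6 = 13
te_H = (3 + 4·4 + 5)/6 = 24/6 = 4
te_I = (11 + 4·14 + 29)/6 = 96/6 = 16

Forward pass:
ES_A = 0; EF_A = 7
ES_B = 7; EF_B = 7+12 = 19
ES_C = 7; EF_C = 7+9 = 16
ES_D = 7; EF_D = 7+4 = 11
ES_E = max(EF_A=7, EF_C=16) = 16; EF_E = 16+3 = 19
ES_F = 19; EF_F = 19+10 = 29
ES_G = max(EF_B=19, EF_C=16) = 19; EF_G = 19+13 = 32
ES_H = 16; EF_H = 16+4 = 20
ES_I = max(EF_D=11, EF_E=19, EF_F=29, EF_G=32, EF_H=20) = 32; EF_I = 32+16 = 48
Expected project duration μ = 48 hours. Critical path: A → B → G → I.

Backward pass:
LF_I = 48; LS_I = 48−16 = 32
LF_H = LS_I = 32; LS_H = 32−4 = 28
LF_G = LS_I = 32; LS_G = 32−13 = 19
LF_F = LS_I = 32; LS_F = 32−10 = 22
LF_E = LS_I = 32; LS_E = 32−3 = 29
LF_D = LS_I = 32; LS_D = 32−4 = 28
LF_C = min(LS_E=29, LS_G=19, LS_H=28) = 19; LS_C = 19−9 = 10
LF_B = min(LS_F=22, LS_G=19) = 19; LS_B = 19−12 = 7
LF_A = min(LS_B=7, LS_C=10, LS_D=28, LS_E=29) = 7; LS_A = 7−7 = 0
Slack_D = LS_D − ES_D = 28 − 7 = 21

21 hours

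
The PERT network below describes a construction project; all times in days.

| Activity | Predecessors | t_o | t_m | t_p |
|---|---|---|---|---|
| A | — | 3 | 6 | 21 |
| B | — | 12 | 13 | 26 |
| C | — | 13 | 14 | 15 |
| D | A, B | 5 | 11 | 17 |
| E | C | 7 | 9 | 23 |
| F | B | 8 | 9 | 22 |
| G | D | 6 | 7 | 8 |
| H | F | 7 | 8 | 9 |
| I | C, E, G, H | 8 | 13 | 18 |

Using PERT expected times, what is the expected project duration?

te_A = (3 + 4·6 + 21)/6 = 48/6 = 8
te_B = (12 + 4·13 + 26)/6 = 90/6 = 15
te_C = (13 + 4·14 + 15)/6 = 84/6 = 14
te_D = (5 + 4·11 + 17)/6 = 66/6 = 11
te_E = (7 + 4·9 + 23)/6 = 66/6 = 11
te_F = (8 + 4·9 + 22)/6 = 66/6 = 11
te_G = (6 + 4·7 + 8)/6 = 42/6 = 7
te_H = (7 + 4·8 + 9)/6 = 48/6 = 8
te_I = (8 + 4·13 + 18)/6 = 78/6 = 13

Forward pass:
ES_A = 0; EF_A = 8
ES_B = 0; EF_B = 15
ES_C = 0; EF_C = 14
ES_D = max(EF_A=8, EF_B=15) = 15; EF_D = 15+11 = 26
ES_E = 14; EF_E = 14+11 = 25
ES_F = 15; EF_F = 15+11 = 26
ES_G = 26; EF_G = 26+7 = 33
ES_H = 26; EF_H = 26+8 = 34
ES_I = max(EF_C=14, EF_E=25, EF_G=33, EF_H=34) = 34; EF_I = 34+13 = 47
Expected project duration μ = 47 days. Critical path: B → F → H → I.

47 days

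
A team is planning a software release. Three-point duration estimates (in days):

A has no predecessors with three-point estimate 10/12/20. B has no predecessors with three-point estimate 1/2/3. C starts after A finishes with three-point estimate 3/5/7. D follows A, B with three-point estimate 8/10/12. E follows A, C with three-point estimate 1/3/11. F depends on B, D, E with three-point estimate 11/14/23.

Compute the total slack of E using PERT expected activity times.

te_A = (10 + 4·12 + 20)/6 = 78/6 = 13
te_B = (1 + 4·2 + 3)/6 = 12/6 = 2
te_C = (3 + 4·5 + 7)/6 = 30/6 = 5
te_D = (8 + 4·10 + 12)/6 = 60/6 = 10
te_E = (1 + 4·3 + 11)/6 = 24/6 = 4
te_F = (11 + 4·14 + 23)/6 = 90/6 = 15

Forward pass:
ES_A = 0; EF_A = 13
ES_B = 0; EF_B = 2
ES_C = 13; EF_C = 13+5 = 18
ES_D = max(EF_A=13, EF_B=2) = 13; EF_D = 13+10 = 23
ES_E = max(EF_A=13, EF_C=18) = 18; EF_E = 18+4 = 22
ES_F = max(EF_B=2, EF_D=23, EF_E=22) = 23; EF_F = 23+15 = 38
Expected project duration μ = 38 days. Critical path: A → D → F.

Backward pass:
LF_F = 38; LS_F = 38−15 = 23
LF_E = LS_F = 23; LS_E = 23−4 = 19
LF_D = LS_F = 23; LS_D = 23−10 = 13
LF_C = LS_E = 19; LS_C = 19−5 = 14
LF_B = min(LS_D=13, LS_F=23) = 13; LS_B = 13−2 = 11
LF_A = min(LS_C=14, LS_D=13, LS_E=19) = 13; LS_A = 13−13 = 0
Slack_E = LS_E − ES_E = 19 − 18 = 1

1 days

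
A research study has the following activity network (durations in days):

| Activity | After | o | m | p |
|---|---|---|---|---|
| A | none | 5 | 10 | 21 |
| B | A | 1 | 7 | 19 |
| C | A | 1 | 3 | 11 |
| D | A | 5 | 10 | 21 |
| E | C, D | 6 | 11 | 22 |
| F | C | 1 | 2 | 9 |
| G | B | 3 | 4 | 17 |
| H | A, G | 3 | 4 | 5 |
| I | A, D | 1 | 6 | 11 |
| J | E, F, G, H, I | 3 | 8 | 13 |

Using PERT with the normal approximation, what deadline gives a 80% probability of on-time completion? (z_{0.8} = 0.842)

te_A = (5 + 4·10 + 21)/6 = 66/6 = 11; σ²_A = ((21−5)/6)² = 7.111
te_B = (1 + 4·7 + 19)/6 = 48/6 = 8; σ²_B = ((19−1)/6)² = 9.000
te_C = (1 + 4·3 + 11)/6 = 24/6 = 4; σ²_C = ((11−1)/6)² = 2.778
te_D = (5 + 4·10 + 21)/6 = 66/6 = 11; σ²_D = ((21−5)/6)² = 7.111
te_E = (6 + 4·11 + 22)/6 = 72/6 = 12; σ²_E = ((22−6)/6)² = 7.111
te_F = (1 + 4·2 + 9)/6 = 18/6 = 3; σ²_F = ((9−1)/6)² = 1.778
te_G = (3 + 4·4 + 17)/6 = 36/6 = 6; σ²_G = ((17−3)/6)² = 5.444
te_H = (3 + 4·4 + 5)/6 = 24/6 = 4; σ²_H = ((5−3)/6)² = 0.111
te_I = (1 + 4·6 + 11)/6 = 36/6 = 6; σ²_I = ((11−1)/6)² = 2.778
te_J = (3 + 4·8 + 13)/6 = 48/6 = 8; σ²_J = ((13−3)/6)² = 2.778

Forward pass:
ES_A = 0; EF_A = 11
ES_B = 11; EF_B = 11+8 = 19
ES_C = 11; EF_C = 11+4 = 15
ES_D = 11; EF_D = 11+11 = 22
ES_E = max(EF_C=15, EF_D=22) = 22; EF_E = 22+12 = 34
ES_F = 15; EF_F = 15+3 = 18
ES_G = 19; EF_G = 19+6 = 25
ES_H = max(EF_A=11, EF_G=25) = 25; EF_H = 25+4 = 29
ES_I = max(EF_A=11, EF_D=22) = 22; EF_I = 22+6 = 28
ES_J = max(EF_E=34, EF_F=18, EF_G=25, EF_H=29, EF_I=28) = 34; EF_J = 34+8 = 42
Expected project duration μ = 42 days. Critical path: A → D → E → J.

Variance along critical path = 7.111 + 7.111 + 7.111 + 2.778 = 24.111; σ = 4.910 days.
D = μ + z·σ = 42 + 0.842·4.910 = 46.1 days

46.1 days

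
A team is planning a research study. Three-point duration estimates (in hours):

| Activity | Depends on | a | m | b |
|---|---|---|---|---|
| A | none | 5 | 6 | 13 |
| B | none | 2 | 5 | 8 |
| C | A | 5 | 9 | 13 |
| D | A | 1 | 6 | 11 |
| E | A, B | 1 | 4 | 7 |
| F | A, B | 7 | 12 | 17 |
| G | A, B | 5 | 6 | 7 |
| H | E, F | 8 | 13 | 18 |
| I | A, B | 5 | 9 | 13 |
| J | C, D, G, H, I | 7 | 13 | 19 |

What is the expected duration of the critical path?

te_A = (5 + 4·6 + 13)/6 = 42/6 = 7
te_B = (2 + 4·5 + 8)/6 = 30/6 = 5
te_C = (5 + 4·9 + 13)/6 = 54/6 = 9
te_D = (1 + 4·6 + 11)/6 = 36/6 = 6
te_E = (1 + 4·4 + 7)/6 = 24/6 = 4
te_F = (7 + 4·12 + 17)/6 = 72/6 = 12
te_G = (5 + 4·6 + 7)/6 = 36/6 = 6
te_H = (8 + 4·13 + 18)/6 = 78/6 = 13
te_I = (5 + 4·9 + 13)/6 = 54/6 = 9
te_J = (7 + 4·13 + 19)/6 = 78/6 = 13

Forward pass:
ES_A = 0; EF_A = 7
ES_B = 0; EF_B = 5
ES_C = 7; EF_C = 7+9 = 16
ES_D = 7; EF_D = 7+6 = 13
ES_E = max(EF_A=7, EF_B=5) = 7; EF_E = 7+4 = 11
ES_F = max(EF_A=7, EF_B=5) = 7; EF_F = 7+12 = 19
ES_G = max(EF_A=7, EF_B=5) = 7; EF_G = 7+6 = 13
ES_H = max(EF_E=11, EF_F=19) = 19; EF_H = 19+13 = 32
ES_I = max(EF_A=7, EF_B=5) = 7; EF_I = 7+9 = 16
ES_J = max(EF_C=16, EF_D=13, EF_G=13, EF_H=32, EF_I=16) = 32; EF_J = 32+13 = 45
Expected project duration μ = 45 hours. Critical path: A → F → H → J.

45 hours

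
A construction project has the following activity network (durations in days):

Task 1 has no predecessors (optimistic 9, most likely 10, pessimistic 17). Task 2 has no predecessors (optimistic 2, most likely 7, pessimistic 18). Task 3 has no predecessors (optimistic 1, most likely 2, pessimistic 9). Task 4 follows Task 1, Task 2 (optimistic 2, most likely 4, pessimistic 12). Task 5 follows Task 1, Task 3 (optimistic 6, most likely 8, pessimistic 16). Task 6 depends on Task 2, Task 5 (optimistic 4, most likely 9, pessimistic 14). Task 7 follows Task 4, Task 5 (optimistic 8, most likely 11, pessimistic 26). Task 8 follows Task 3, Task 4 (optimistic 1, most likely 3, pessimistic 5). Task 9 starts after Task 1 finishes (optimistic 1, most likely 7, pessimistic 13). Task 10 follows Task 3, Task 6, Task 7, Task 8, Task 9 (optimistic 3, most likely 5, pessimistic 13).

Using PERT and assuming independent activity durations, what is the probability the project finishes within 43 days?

0.839

te_Task 1 = (9 + 4·10 + 17)/6 = 66/6 = 11; σ²_Task 1 = ((17−9)/6)² = 1.778
te_Task 2 = (2 + 4·7 + 18)/6 = 48/6 = 8; σ²_Task 2 = ((18−2)/6)² = 7.111
te_Task 3 = (1 + 4·2 + 9)/6 = 18/6 = 3; σ²_Task 3 = ((9−1)/6)² = 1.778
te_Task 4 = (2 + 4·4 + 12)/6 = 30/6 = 5; σ²_Task 4 = ((12−2)/6)² = 2.778
te_Task 5 = (6 + 4·8 + 16)/6 = 54/6 = 9; σ²_Task 5 = ((16−6)/6)² = 2.778
te_Task 6 = (4 + 4·9 + 14)/6 = 54/6 = 9; σ²_Task 6 = ((14−4)/6)² = 2.778
te_Task 7 = (8 + 4·11 + 26)/6 = 78/6 = 13; σ²_Task 7 = ((26−8)/6)² = 9.000
te_Task 8 = (1 + 4·3 + 5)/6 = 18/6 = 3; σ²_Task 8 = ((5−1)/6)² = 0.444
te_Task 9 = (1 + 4·7 + 13)/6 = 42/6 = 7; σ²_Task 9 = ((13−1)/6)² = 4.000
te_Task 10 = (3 + 4·5 + 13)/6 = 36/6 = 6; σ²_Task 10 = ((13−3)/6)² = 2.778

Forward pass:
ES_Task 1 = 0; EF_Task 1 = 11
ES_Task 2 = 0; EF_Task 2 = 8
ES_Task 3 = 0; EF_Task 3 = 3
ES_Task 4 = max(EF_Task 1=11, EF_Task 2=8) = 11; EF_Task 4 = 11+5 = 16
ES_Task 5 = max(EF_Task 1=11, EF_Task 3=3) = 11; EF_Task 5 = 11+9 = 20
ES_Task 6 = max(EF_Task 2=8, EF_Task 5=20) = 20; EF_Task 6 = 20+9 = 29
ES_Task 7 = max(EF_Task 4=16, EF_Task 5=20) = 20; EF_Task 7 = 20+13 = 33
ES_Task 8 = max(EF_Task 3=3, EF_Task 4=16) = 16; EF_Task 8 = 16+3 = 19
ES_Task 9 = 11; EF_Task 9 = 11+7 = 18
ES_Task 10 = max(EF_Task 3=3, EF_Task 6=29, EF_Task 7=33, EF_Task 8=19, EF_Task 9=18) = 33; EF_Task 10 = 33+6 = 39
Expected project duration μ = 39 days. Critical path: Task 1 → Task 5 → Task 7 → Task 10.

Variance along critical path = 1.778 + 2.778 + 9.000 + 2.778 = 16.333; σ = √16.333 = 4.041 days.
Z = (43 − 39) / 4.041 = 0.990
P(T ≤ 43) = Φ(0.990) ≈ 0.839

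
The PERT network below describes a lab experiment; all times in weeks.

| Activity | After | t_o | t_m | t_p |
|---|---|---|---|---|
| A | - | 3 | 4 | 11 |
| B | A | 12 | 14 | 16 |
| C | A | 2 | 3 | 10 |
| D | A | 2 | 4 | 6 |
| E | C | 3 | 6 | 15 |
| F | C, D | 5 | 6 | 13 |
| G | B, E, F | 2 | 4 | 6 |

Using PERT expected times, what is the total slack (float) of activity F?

te_A = (3 + 4·4 + 11)/6 = 30/6 = 5
te_B = (12 + 4·14 + 16)/6 = 84/6 = 14
te_C = (2 + 4·3 + 10)/6 = 24/6 = 4
te_D = (2 + 4·4 + 6)/6 = 24/6 = 4
te_E = (3 + 4·6 + 15)/6 = 42/6 = 7
te_F = (5 + 4·6 + 13)/6 = 42/6 = 7
te_G = (2 + 4·4 + 6)/6 = 24/6 = 4

Forward pass:
ES_A = 0; EF_A = 5
ES_B = 5; EF_B = 5+14 = 19
ES_C = 5; EF_C = 5+4 = 9
ES_D = 5; EF_D = 5+4 = 9
ES_E = 9; EF_E = 9+7 = 16
ES_F = max(EF_C=9, EF_D=9) = 9; EF_F = 9+7 = 16
ES_G = max(EF_B=19, EF_E=16, EF_F=16) = 19; EF_G = 19+4 = 23
Expected project duration μ = 23 weeks. Critical path: A → B → G.

Backward pass:
LF_G = 23; LS_G = 23−4 = 19
LF_F = LS_G = 19; LS_F = 19−7 = 12
LF_E = LS_G = 19; LS_E = 19−7 = 12
LF_D = LS_F = 12; LS_D = 12−4 = 8
LF_C = min(LS_E=12, LS_F=12) = 12; LS_C = 12−4 = 8
LF_B = LS_G = 19; LS_B = 19−14 = 5
LF_A = min(LS_B=5, LS_C=8, LS_D=8) = 5; LS_A = 5−5 = 0
Slack_F = LS_F − ES_F = 12 − 9 = 3

3 weeks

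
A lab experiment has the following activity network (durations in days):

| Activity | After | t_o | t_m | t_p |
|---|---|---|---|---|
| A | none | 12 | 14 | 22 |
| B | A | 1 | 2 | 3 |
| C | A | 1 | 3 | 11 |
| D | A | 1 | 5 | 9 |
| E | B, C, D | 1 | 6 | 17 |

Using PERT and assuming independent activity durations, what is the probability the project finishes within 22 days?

te_A = (12 + 4·14 + 22)/6 = 90/6 = 15; σ²_A = ((22−12)/6)² = 2.778
te_B = (1 + 4·2 + 3)/6 = 12/6 = 2; σ²_B = ((3−1)/6)² = 0.111
te_C = (1 + 4·3 + 11)/6 = 24/6 = 4; σ²_C = ((11−1)/6)² = 2.778
te_D = (1 + 4·5 + 9)/6 = 30/6 = 5; σ²_D = ((9−1)/6)² = 1.778
te_E = (1 + 4·6 + 17)/6 = 42/6 = 7; σ²_E = ((17−1)/6)² = 7.111

Forward pass:
ES_A = 0; EF_A = 15
ES_B = 15; EF_B = 15+2 = 17
ES_C = 15; EF_C = 15+4 = 19
ES_D = 15; EF_D = 15+5 = 20
ES_E = max(EF_B=17, EF_C=19, EF_D=20) = 20; EF_E = 20+7 = 27
Expected project duration μ = 27 days. Critical path: A → D → E.

Variance along critical path = 2.778 + 1.778 + 7.111 = 11.667; σ = √11.667 = 3.416 days.
Z = (22 − 27) / 3.416 = -1.464
P(T ≤ 22) = Φ(-1.464) ≈ 0.072

0.072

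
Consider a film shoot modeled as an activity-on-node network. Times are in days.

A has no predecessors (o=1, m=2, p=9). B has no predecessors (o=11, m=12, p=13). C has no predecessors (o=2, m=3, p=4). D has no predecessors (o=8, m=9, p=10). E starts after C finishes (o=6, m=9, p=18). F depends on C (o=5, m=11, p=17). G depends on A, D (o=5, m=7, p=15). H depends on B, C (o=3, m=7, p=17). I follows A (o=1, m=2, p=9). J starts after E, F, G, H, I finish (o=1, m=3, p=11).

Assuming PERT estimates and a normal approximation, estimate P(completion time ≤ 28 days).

te_A = (1 + 4·2 + 9)/6 = 18/6 = 3; σ²_A = ((9−1)/6)² = 1.778
te_B = (11 + 4·12 + 13)/6 = 72/6 = 12; σ²_B = ((13−11)/6)² = 0.111
te_C = (2 + 4·3 + 4)/6 = 18/6 = 3; σ²_C = ((4−2)/6)² = 0.111
te_D = (8 + 4·9 + 10)/6 = 54/6 = 9; σ²_D = ((10−8)/6)² = 0.111
te_E = (6 + 4·9 + 18)/6 = 60/6 = 10; σ²_E = ((18−6)/6)² = 4.000
te_F = (5 + 4·11 + 17)/6 = 66/6 = 11; σ²_F = ((17−5)/6)² = 4.000
te_G = (5 + 4·7 + 15)/6 = 48/6 = 8; σ²_G = ((15−5)/6)² = 2.778
te_H = (3 + 4·7 + 17)/6 = 48/6 = 8; σ²_H = ((17−3)/6)² = 5.444
te_I = (1 + 4·2 + 9)/6 = 18/6 = 3; σ²_I = ((9−1)/6)² = 1.778
te_J = (1 + 4·3 + 11)/6 = 24/6 = 4; σ²_J = ((11−1)/6)² = 2.778

Forward pass:
ES_A = 0; EF_A = 3
ES_B = 0; EF_B = 12
ES_C = 0; EF_C = 3
ES_D = 0; EF_D = 9
ES_E = 3; EF_E = 3+10 = 13
ES_F = 3; EF_F = 3+11 = 14
ES_G = max(EF_A=3, EF_D=9) = 9; EF_G = 9+8 = 17
ES_H = max(EF_B=12, EF_C=3) = 12; EF_H = 12+8 = 20
ES_I = 3; EF_I = 3+3 = 6
ES_J = max(EF_E=13, EF_F=14, EF_G=17, EF_H=20, EF_I=6) = 20; EF_J = 20+4 = 24
Expected project duration μ = 24 days. Critical path: B → H → J.

Variance along critical path = 0.111 + 5.444 + 2.778 = 8.333; σ = √8.333 = 2.887 days.
Z = (28 − 24) / 2.887 = 1.386
P(T ≤ 28) = Φ(1.386) ≈ 0.917

0.917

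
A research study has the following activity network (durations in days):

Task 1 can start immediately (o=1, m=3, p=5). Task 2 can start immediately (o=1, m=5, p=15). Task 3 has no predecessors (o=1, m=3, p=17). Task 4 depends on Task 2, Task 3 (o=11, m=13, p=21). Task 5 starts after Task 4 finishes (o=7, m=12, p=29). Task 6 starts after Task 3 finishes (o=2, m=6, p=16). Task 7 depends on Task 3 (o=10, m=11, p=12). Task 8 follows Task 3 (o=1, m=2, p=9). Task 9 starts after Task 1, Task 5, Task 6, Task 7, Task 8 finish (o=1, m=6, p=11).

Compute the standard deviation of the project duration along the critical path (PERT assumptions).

4.94 days

te_Task 1 = (1 + 4·3 + 5)/6 = 18/6 = 3; σ²_Task 1 = ((5−1)/6)² = 0.444
te_Task 2 = (1 + 4·5 + 15)/6 = 36/6 = 6; σ²_Task 2 = ((15−1)/6)² = 5.444
te_Task 3 = (1 + 4·3 + 17)/6 = 30/6 = 5; σ²_Task 3 = ((17−1)/6)² = 7.111
te_Task 4 = (11 + 4·13 + 21)/6 = 84/6 = 14; σ²_Task 4 = ((21−11)/6)² = 2.778
te_Task 5 = (7 + 4·12 + 29)/6 = 84/6 = 14; σ²_Task 5 = ((29−7)/6)² = 13.444
te_Task 6 = (2 + 4·6 + 16)/6 = 42/6 = 7; σ²_Task 6 = ((16−2)/6)² = 5.444
te_Task 7 = (10 + 4·11 + 12)/6 = 66/6 = 11; σ²_Task 7 = ((12−10)/6)² = 0.111
te_Task 8 = (1 + 4·2 + 9)/6 = 18/6 = 3; σ²_Task 8 = ((9−1)/6)² = 1.778
te_Task 9 = (1 + 4·6 + 11)/6 = 36/6 = 6; σ²_Task 9 = ((11−1)/6)² = 2.778

Forward pass:
ES_Task 1 = 0; EF_Task 1 = 3
ES_Task 2 = 0; EF_Task 2 = 6
ES_Task 3 = 0; EF_Task 3 = 5
ES_Task 4 = max(EF_Task 2=6, EF_Task 3=5) = 6; EF_Task 4 = 6+14 = 20
ES_Task 5 = 20; EF_Task 5 = 20+14 = 34
ES_Task 6 = 5; EF_Task 6 = 5+7 = 12
ES_Task 7 = 5; EF_Task 7 = 5+11 = 16
ES_Task 8 = 5; EF_Task 8 = 5+3 = 8
ES_Task 9 = max(EF_Task 1=3, EF_Task 5=34, EF_Task 6=12, EF_Task 7=16, EF_Task 8=8) = 34; EF_Task 9 = 34+6 = 40
Expected project duration μ = 40 days. Critical path: Task 2 → Task 4 → Task 5 → Task 9.

Variance along critical path = 5.444 + 2.778 + 13.444 + 2.778 = 24.444
σ = √24.444 = 4.944 days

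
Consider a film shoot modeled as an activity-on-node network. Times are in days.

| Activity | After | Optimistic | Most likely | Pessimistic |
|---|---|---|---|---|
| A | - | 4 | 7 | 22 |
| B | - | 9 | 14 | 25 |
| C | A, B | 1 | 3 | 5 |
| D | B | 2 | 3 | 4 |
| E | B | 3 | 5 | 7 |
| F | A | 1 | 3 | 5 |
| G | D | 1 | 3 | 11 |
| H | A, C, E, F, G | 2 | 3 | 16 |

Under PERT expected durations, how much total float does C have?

te_A = (4 + 4·7 + 22)/6 = 54/6 = 9
te_B = (9 + 4·14 + 25)/6 = 90/6 = 15
te_C = (1 + 4·3 + 5)/6 = 18/6 = 3
te_D = (2 + 4·3 + 4)/6 = 18/6 = 3
te_E = (3 + 4·5 + 7)/6 = 30/6 = 5
te_F = (1 + 4·3 + 5)/6 = 18/6 = 3
te_G = (1 + 4·3 + 11)/6 = 24/6 = 4
te_H = (2 + 4·3 + 16)/6 = 30/6 = 5

Forward pass:
ES_A = 0; EF_A = 9
ES_B = 0; EF_B = 15
ES_C = max(EF_A=9, EF_B=15) = 15; EF_C = 15+3 = 18
ES_D = 15; EF_D = 15+3 = 18
ES_E = 15; EF_E = 15+5 = 20
ES_F = 9; EF_F = 9+3 = 12
ES_G = 18; EF_G = 18+4 = 22
ES_H = max(EF_A=9, EF_C=18, EF_E=20, EF_F=12, EF_G=22) = 22; EF_H = 22+5 = 27
Expected project duration μ = 27 days. Critical path: B → D → G → H.

Backward pass:
LF_H = 27; LS_H = 27−5 = 22
LF_G = LS_H = 22; LS_G = 22−4 = 18
LF_F = LS_H = 22; LS_F = 22−3 = 19
LF_E = LS_H = 22; LS_E = 22−5 = 17
LF_D = LS_G = 18; LS_D = 18−3 = 15
LF_C = LS_H = 22; LS_C = 22−3 = 19
LF_B = min(LS_C=19, LS_D=15, LS_E=17) = 15; LS_B = 15−15 = 0
LF_A = min(LS_C=19, LS_F=19, LS_H=22) = 19; LS_A = 19−9 = 10
Slack_C = LS_C − ES_C = 19 − 15 = 4

4 days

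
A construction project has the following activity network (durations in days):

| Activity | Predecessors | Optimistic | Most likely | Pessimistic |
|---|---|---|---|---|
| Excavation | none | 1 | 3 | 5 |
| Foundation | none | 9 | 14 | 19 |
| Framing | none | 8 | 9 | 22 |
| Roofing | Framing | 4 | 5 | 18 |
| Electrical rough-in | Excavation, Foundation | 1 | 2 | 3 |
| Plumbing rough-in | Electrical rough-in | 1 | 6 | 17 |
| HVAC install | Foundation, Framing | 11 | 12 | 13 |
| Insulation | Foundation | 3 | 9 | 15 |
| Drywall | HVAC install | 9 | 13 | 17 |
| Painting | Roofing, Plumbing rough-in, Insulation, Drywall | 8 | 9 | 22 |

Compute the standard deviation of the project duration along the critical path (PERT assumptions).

te_Excavation = (1 + 4·3 + 5)/6 = 18/6 = 3; σ²_Excavation = ((5−1)/6)² = 0.444
te_Foundation = (9 + 4·14 + 19)/6 = 84/6 = 14; σ²_Foundation = ((19−9)/6)² = 2.778
te_Framing = (8 + 4·9 + 22)/6 = 66/6 = 11; σ²_Framing = ((22−8)/6)² = 5.444
te_Roofing = (4 + 4·5 + 18)/6 = 42/6 = 7; σ²_Roofing = ((18−4)/6)² = 5.444
te_Electrical rough-in = (1 + 4·2 + 3)/6 = 12/6 = 2; σ²_Electrical rough-in = ((3−1)/6)² = 0.111
te_Plumbing rough-in = (1 + 4·6 + 17)/6 = 42/6 = 7; σ²_Plumbing rough-in = ((17−1)/6)² = 7.111
te_HVAC install = (11 + 4·12 + 13)/6 = 72/6 = 12; σ²_HVAC install = ((13−11)/6)² = 0.111
te_Insulation = (3 + 4·9 + 15)/6 = 54/6 = 9; σ²_Insulation = ((15−3)/6)² = 4.000
te_Drywall = (9 + 4·13 + 17)/6 = 78/6 = 13; σ²_Drywall = ((17−9)/6)² = 1.778
te_Painting = (8 + 4·9 + 22)/6 = 66/6 = 11; σ²_Painting = ((22−8)/6)² = 5.444

Forward pass:
ES_Excavation = 0; EF_Excavation = 3
ES_Foundation = 0; EF_Foundation = 14
ES_Framing = 0; EF_Framing = 11
ES_Roofing = 11; EF_Roofing = 11+7 = 18
ES_Electrical rough-in = max(EF_Excavation=3, EF_Foundation=14) = 14; EF_Electrical rough-in = 14+2 = 16
ES_Plumbing rough-in = 16; EF_Plumbing rough-in = 16+7 = 23
ES_HVAC install = max(EF_Foundation=14, EF_Framing=11) = 14; EF_HVAC install = 14+12 = 26
ES_Insulation = 14; EF_Insulation = 14+9 = 23
ES_Drywall = 26; EF_Drywall = 26+13 = 39
ES_Painting = max(EF_Roofing=18, EF_Plumbing rough-in=23, EF_Insulation=23, EF_Drywall=39) = 39; EF_Painting = 39+11 = 50
Expected project duration μ = 50 days. Critical path: Foundation → HVAC install → Drywall → Painting.

Variance along critical path = 2.778 + 0.111 + 1.778 + 5.444 = 10.111
σ = √10.111 = 3.180 days

3.18 days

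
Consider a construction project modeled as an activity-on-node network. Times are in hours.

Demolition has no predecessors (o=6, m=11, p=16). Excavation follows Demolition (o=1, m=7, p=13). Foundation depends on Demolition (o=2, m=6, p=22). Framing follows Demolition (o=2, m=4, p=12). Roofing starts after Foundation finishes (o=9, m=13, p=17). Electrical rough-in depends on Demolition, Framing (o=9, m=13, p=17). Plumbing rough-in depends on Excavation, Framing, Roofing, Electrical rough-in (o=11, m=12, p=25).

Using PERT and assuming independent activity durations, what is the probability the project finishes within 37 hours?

0.025

te_Demolition = (6 + 4·11 + 16)/6 = 66/6 = 11; σ²_Demolition = ((16−6)/6)² = 2.778
te_Excavation = (1 + 4·7 + 13)/6 = 42/6 = 7; σ²_Excavation = ((13−1)/6)² = 4.000
te_Foundation = (2 + 4·6 + 22)/6 = 48/6 = 8; σ²_Foundation = ((22−2)/6)² = 11.111
te_Framing = (2 + 4·4 + 12)/6 = 30/6 = 5; σ²_Framing = ((12−2)/6)² = 2.778
te_Roofing = (9 + 4·13 + 17)/6 = 78/6 = 13; σ²_Roofing = ((17−9)/6)² = 1.778
te_Electrical rough-in = (9 + 4·13 + 17)/6 = 78/6 = 13; σ²_Electrical rough-in = ((17−9)/6)² = 1.778
te_Plumbing rough-in = (11 + 4·12 + 25)/6 = 84/6 = 14; σ²_Plumbing rough-in = ((25−11)/6)² = 5.444

Forward pass:
ES_Demolition = 0; EF_Demolition = 11
ES_Excavation = 11; EF_Excavation = 11+7 = 18
ES_Foundation = 11; EF_Foundation = 11+8 = 19
ES_Framing = 11; EF_Framing = 11+5 = 16
ES_Roofing = 19; EF_Roofing = 19+13 = 32
ES_Electrical rough-in = max(EF_Demolition=11, EF_Framing=16) = 16; EF_Electrical rough-in = 16+13 = 29
ES_Plumbing rough-in = max(EF_Excavation=18, EF_Framing=16, EF_Roofing=32, EF_Electrical rough-in=29) = 32; EF_Plumbing rough-in = 32+14 = 46
Expected project duration μ = 46 hours. Critical path: Demolition → Foundation → Roofing → Plumbing rough-in.

Variance along critical path = 2.778 + 11.111 + 1.778 + 5.444 = 21.111; σ = √21.111 = 4.595 hours.
Z = (37 − 46) / 4.595 = -1.959
P(T ≤ 37) = Φ(-1.959) ≈ 0.025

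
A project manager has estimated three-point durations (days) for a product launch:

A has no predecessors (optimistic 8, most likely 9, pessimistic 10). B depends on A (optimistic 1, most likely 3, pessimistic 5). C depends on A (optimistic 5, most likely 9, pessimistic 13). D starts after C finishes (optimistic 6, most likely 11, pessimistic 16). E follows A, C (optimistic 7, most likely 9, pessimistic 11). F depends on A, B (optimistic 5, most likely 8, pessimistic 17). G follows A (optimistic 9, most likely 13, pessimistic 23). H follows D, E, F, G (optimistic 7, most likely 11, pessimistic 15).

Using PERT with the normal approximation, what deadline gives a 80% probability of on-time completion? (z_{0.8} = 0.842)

te_A = (8 + 4·9 + 10)/6 = 54/6 = 9; σ²_A = ((10−8)/6)² = 0.111
te_B = (1 + 4·3 + 5)/6 = 18/6 = 3; σ²_B = ((5−1)/6)² = 0.444
te_C = (5 + 4·9 + 13)/6 = 54/6 = 9; σ²_C = ((13−5)/6)² = 1.778
te_D = (6 + 4·11 + 16)/6 = 66/6 = 11; σ²_D = ((16−6)/6)² = 2.778
te_E = (7 + 4·9 + 11)/6 = 54/6 = 9; σ²_E = ((11−7)/6)² = 0.444
te_F = (5 + 4·8 + 17)/6 = 54/6 = 9; σ²_F = ((17−5)/6)² = 4.000
te_G = (9 + 4·13 + 23)/6 = 84/6 = 14; σ²_G = ((23−9)/6)² = 5.444
te_H = (7 + 4·11 + 15)/6 = 66/6 = 11; σ²_H = ((15−7)/6)² = 1.778

Forward pass:
ES_A = 0; EF_A = 9
ES_B = 9; EF_B = 9+3 = 12
ES_C = 9; EF_C = 9+9 = 18
ES_D = 18; EF_D = 18+11 = 29
ES_E = max(EF_A=9, EF_C=18) = 18; EF_E = 18+9 = 27
ES_F = max(EF_A=9, EF_B=12) = 12; EF_F = 12+9 = 21
ES_G = 9; EF_G = 9+14 = 23
ES_H = max(EF_D=29, EF_E=27, EF_F=21, EF_G=23) = 29; EF_H = 29+11 = 40
Expected project duration μ = 40 days. Critical path: A → C → D → H.

Variance along critical path = 0.111 + 1.778 + 2.778 + 1.778 = 6.444; σ = 2.539 days.
D = μ + z·σ = 40 + 0.842·2.539 = 42.1 days

42.1 days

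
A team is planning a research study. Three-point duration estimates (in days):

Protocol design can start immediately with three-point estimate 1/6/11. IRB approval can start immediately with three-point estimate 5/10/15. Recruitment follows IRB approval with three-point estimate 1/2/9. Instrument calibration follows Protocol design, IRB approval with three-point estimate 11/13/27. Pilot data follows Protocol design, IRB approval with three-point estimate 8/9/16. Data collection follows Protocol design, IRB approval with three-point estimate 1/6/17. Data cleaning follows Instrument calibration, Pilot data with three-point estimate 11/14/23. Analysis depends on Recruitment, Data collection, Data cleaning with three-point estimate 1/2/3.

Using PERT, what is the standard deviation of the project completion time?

te_Protocol design = (1 + 4·6 + 11)/6 = 36/6 = 6; σ²_Protocol design = ((11−1)/6)² = 2.778
te_IRB approval = (5 + 4·10 + 15)/6 = 60/6 = 10; σ²_IRB approval = ((15−5)/6)² = 2.778
te_Recruitment = (1 + 4·2 + 9)/6 = 18/6 = 3; σ²_Recruitment = ((9−1)/6)² = 1.778
te_Instrument calibration = (11 + 4·13 + 27)/6 = 90/6 = 15; σ²_Instrument calibration = ((27−11)/6)² = 7.111
te_Pilot data = (8 + 4·9 + 16)/6 = 60/6 = 10; σ²_Pilot data = ((16−8)/6)² = 1.778
te_Data collection = (1 + 4·6 + 17)/6 = 42/6 = 7; σ²_Data collection = ((17−1)/6)² = 7.111
te_Data cleaning = (11 + 4·14 + 23)/6 = 90/6 = 15; σ²_Data cleaning = ((23−11)/6)² = 4.000
te_Analysis = (1 + 4·2 + 3)/6 = 12/6 = 2; σ²_Analysis = ((3−1)/6)² = 0.111

Forward pass:
ES_Protocol design = 0; EF_Protocol design = 6
ES_IRB approval = 0; EF_IRB approval = 10
ES_Recruitment = 10; EF_Recruitment = 10+3 = 13
ES_Instrument calibration = max(EF_Protocol design=6, EF_IRB approval=10) = 10; EF_Instrument calibration = 10+15 = 25
ES_Pilot data = max(EF_Protocol design=6, EF_IRB approval=10) = 10; EF_Pilot data = 10+10 = 20
ES_Data collection = max(EF_Protocol design=6, EF_IRB approval=10) = 10; EF_Data collection = 10+7 = 17
ES_Data cleaning = max(EF_Instrument calibration=25, EF_Pilot data=20) = 25; EF_Data cleaning = 25+15 = 40
ES_Analysis = max(EF_Recruitment=13, EF_Data collection=17, EF_Data cleaning=40) = 40; EF_Analysis = 40+2 = 42
Expected project duration μ = 42 days. Critical path: IRB approval → Instrument calibration → Data cleaning → Analysis.

Variance along critical path = 2.778 + 7.111 + 4.000 + 0.111 = 14.000
σ = √14.000 = 3.742 days

3.74 days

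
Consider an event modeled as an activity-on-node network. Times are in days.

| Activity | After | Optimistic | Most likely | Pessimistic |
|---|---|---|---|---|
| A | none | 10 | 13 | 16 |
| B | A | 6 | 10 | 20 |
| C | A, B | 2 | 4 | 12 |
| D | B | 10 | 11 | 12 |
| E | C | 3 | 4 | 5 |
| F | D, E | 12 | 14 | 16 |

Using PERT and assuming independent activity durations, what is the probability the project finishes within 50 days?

0.647

te_A = (10 + 4·13 + 16)/6 = 78/6 = 13; σ²_A = ((16−10)/6)² = 1.000
te_B = (6 + 4·10 + 20)/6 = 66/6 = 11; σ²_B = ((20−6)/6)² = 5.444
te_C = (2 + 4·4 + 12)/6 = 30/6 = 5; σ²_C = ((12−2)/6)² = 2.778
te_D = (10 + 4·11 + 12)/6 = 66/6 = 11; σ²_D = ((12−10)/6)² = 0.111
te_E = (3 + 4·4 + 5)/6 = 24/6 = 4; σ²_E = ((5−3)/6)² = 0.111
te_F = (12 + 4·14 + 16)/6 = 84/6 = 14; σ²_F = ((16−12)/6)² = 0.444

Forward pass:
ES_A = 0; EF_A = 13
ES_B = 13; EF_B = 13+11 = 24
ES_C = max(EF_A=13, EF_B=24) = 24; EF_C = 24+5 = 29
ES_D = 24; EF_D = 24+11 = 35
ES_E = 29; EF_E = 29+4 = 33
ES_F = max(EF_D=35, EF_E=33) = 35; EF_F = 35+14 = 49
Expected project duration μ = 49 days. Critical path: A → B → D → F.

Variance along critical path = 1.000 + 5.444 + 0.111 + 0.444 = 7.000; σ = √7.000 = 2.646 days.
Z = (50 − 49) / 2.646 = 0.378
P(T ≤ 50) = Φ(0.378) ≈ 0.647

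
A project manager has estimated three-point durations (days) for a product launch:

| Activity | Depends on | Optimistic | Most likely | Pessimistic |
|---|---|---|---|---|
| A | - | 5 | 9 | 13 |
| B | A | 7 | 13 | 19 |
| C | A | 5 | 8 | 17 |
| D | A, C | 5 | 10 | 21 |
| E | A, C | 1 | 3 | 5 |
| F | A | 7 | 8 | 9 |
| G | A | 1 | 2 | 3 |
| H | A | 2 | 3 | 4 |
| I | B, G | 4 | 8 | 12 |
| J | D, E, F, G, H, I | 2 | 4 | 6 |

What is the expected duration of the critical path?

34 days

te_A = (5 + 4·9 + 13)/6 = 54/6 = 9
te_B = (7 + 4·13 + 19)/6 = 78/6 = 13
te_C = (5 + 4·8 + 17)/6 = 54/6 = 9
te_D = (5 + 4·10 + 21)/6 = 66/6 = 11
te_E = (1 + 4·3 + 5)/6 = 18/6 = 3
te_F = (7 + 4·8 + 9)/6 = 48/6 = 8
te_G = (1 + 4·2 + 3)/6 = 12/6 = 2
te_H = (2 + 4·3 + 4)/6 = 18/6 = 3
te_I = (4 + 4·8 + 12)/6 = 48/6 = 8
te_J = (2 + 4·4 + 6)/6 = 24/6 = 4

Forward pass:
ES_A = 0; EF_A = 9
ES_B = 9; EF_B = 9+13 = 22
ES_C = 9; EF_C = 9+9 = 18
ES_D = max(EF_A=9, EF_C=18) = 18; EF_D = 18+11 = 29
ES_E = max(EF_A=9, EF_C=18) = 18; EF_E = 18+3 = 21
ES_F = 9; EF_F = 9+8 = 17
ES_G = 9; EF_G = 9+2 = 11
ES_H = 9; EF_H = 9+3 = 12
ES_I = max(EF_B=22, EF_G=11) = 22; EF_I = 22+8 = 30
ES_J = max(EF_D=29, EF_E=21, EF_F=17, EF_G=11, EF_H=12, EF_I=30) = 30; EF_J = 30+4 = 34
Expected project duration μ = 34 days. Critical path: A → B → I → J.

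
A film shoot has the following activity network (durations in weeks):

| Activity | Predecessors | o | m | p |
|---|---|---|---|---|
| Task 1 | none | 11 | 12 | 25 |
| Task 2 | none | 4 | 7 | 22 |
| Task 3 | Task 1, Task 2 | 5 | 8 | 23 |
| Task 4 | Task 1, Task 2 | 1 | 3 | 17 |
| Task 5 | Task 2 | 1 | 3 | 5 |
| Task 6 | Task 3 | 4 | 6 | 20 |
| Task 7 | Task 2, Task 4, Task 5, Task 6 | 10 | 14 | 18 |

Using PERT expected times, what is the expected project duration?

te_Task 1 = (11 + 4·12 + 25)/6 = 84/6 = 14
te_Task 2 = (4 + 4·7 + 22)/6 = 54/6 = 9
te_Task 3 = (5 + 4·8 + 23)/6 = 60/6 = 10
te_Task 4 = (1 + 4·3 + 17)/6 = 30/6 = 5
te_Task 5 = (1 + 4·3 + 5)/6 = 18/6 = 3
te_Task 6 = (4 + 4·6 + 20)/6 = 48/6 = 8
te_Task 7 = (10 + 4·14 + 18)/6 = 84/6 = 14

Forward pass:
ES_Task 1 = 0; EF_Task 1 = 14
ES_Task 2 = 0; EF_Task 2 = 9
ES_Task 3 = max(EF_Task 1=14, EF_Task 2=9) = 14; EF_Task 3 = 14+10 = 24
ES_Task 4 = max(EF_Task 1=14, EF_Task 2=9) = 14; EF_Task 4 = 14+5 = 19
ES_Task 5 = 9; EF_Task 5 = 9+3 = 12
ES_Task 6 = 24; EF_Task 6 = 24+8 = 32
ES_Task 7 = max(EF_Task 2=9, EF_Task 4=19, EF_Task 5=12, EF_Task 6=32) = 32; EF_Task 7 = 32+14 = 46
Expected project duration μ = 46 weeks. Critical path: Task 1 → Task 3 → Task 6 → Task 7.

46 weeks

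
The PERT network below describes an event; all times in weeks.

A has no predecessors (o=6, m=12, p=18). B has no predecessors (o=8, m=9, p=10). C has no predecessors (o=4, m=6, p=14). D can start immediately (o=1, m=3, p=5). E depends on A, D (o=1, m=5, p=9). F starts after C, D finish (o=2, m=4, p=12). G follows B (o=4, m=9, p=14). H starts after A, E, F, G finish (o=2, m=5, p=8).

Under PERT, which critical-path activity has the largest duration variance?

G

te_A = (6 + 4·12 + 18)/6 = 72/6 = 12; σ²_A = ((18−6)/6)² = 4.000
te_B = (8 + 4·9 + 10)/6 = 54/6 = 9; σ²_B = ((10−8)/6)² = 0.111
te_C = (4 + 4·6 + 14)/6 = 42/6 = 7; σ²_C = ((14−4)/6)² = 2.778
te_D = (1 + 4·3 + 5)/6 = 18/6 = 3; σ²_D = ((5−1)/6)² = 0.444
te_E = (1 + 4·5 + 9)/6 = 30/6 = 5; σ²_E = ((9−1)/6)² = 1.778
te_F = (2 + 4·4 + 12)/6 = 30/6 = 5; σ²_F = ((12−2)/6)² = 2.778
te_G = (4 + 4·9 + 14)/6 = 54/6 = 9; σ²_G = ((14−4)/6)² = 2.778
te_H = (2 + 4·5 + 8)/6 = 30/6 = 5; σ²_H = ((8−2)/6)² = 1.000

Forward pass:
ES_A = 0; EF_A = 12
ES_B = 0; EF_B = 9
ES_C = 0; EF_C = 7
ES_D = 0; EF_D = 3
ES_E = max(EF_A=12, EF_D=3) = 12; EF_E = 12+5 = 17
ES_F = max(EF_C=7, EF_D=3) = 7; EF_F = 7+5 = 12
ES_G = 9; EF_G = 9+9 = 18
ES_H = max(EF_A=12, EF_E=17, EF_F=12, EF_G=18) = 18; EF_H = 18+5 = 23
Expected project duration μ = 23 weeks. Critical path: B → G → H.

Variances on critical path: σ²_B=0.111, σ²_G=2.778, σ²_H=1.000.
Largest is σ²_G = 2.778.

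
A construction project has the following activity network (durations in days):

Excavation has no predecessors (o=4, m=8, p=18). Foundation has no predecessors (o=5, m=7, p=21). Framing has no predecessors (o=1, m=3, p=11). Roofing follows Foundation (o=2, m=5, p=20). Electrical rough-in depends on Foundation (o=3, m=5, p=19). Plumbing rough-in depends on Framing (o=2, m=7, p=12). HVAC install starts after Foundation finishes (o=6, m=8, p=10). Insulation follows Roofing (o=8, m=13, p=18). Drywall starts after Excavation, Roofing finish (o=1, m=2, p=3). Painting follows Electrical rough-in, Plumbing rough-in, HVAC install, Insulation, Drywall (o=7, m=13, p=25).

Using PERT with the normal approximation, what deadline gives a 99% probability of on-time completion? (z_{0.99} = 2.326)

te_Excavation = (4 + 4·8 + 18)/6 = 54/6 = 9; σ²_Excavation = ((18−4)/6)² = 5.444
te_Foundation = (5 + 4·7 + 21)/6 = 54/6 = 9; σ²_Foundation = ((21−5)/6)² = 7.111
te_Framing = (1 + 4·3 + 11)/6 = 24/6 = 4; σ²_Framing = ((11−1)/6)² = 2.778
te_Roofing = (2 + 4·5 + 20)/6 = 42/6 = 7; σ²_Roofing = ((20−2)/6)² = 9.000
te_Electrical rough-in = (3 + 4·5 + 19)/6 = 42/6 = 7; σ²_Electrical rough-in = ((19−3)/6)² = 7.111
te_Plumbing rough-in = (2 + 4·7 + 12)/6 = 42/6 = 7; σ²_Plumbing rough-in = ((12−2)/6)² = 2.778
te_HVAC install = (6 + 4·8 + 10)/6 = 48/6 = 8; σ²_HVAC install = ((10−6)/6)² = 0.444
te_Insulation = (8 + 4·13 + 18)/6 = 78/6 = 13; σ²_Insulation = ((18−8)/6)² = 2.778
te_Drywall = (1 + 4·2 + 3)/6 = 12/6 = 2; σ²_Drywall = ((3−1)/6)² = 0.111
te_Painting = (7 + 4·13 + 25)/6 = 84/6 = 14; σ²_Painting = ((25−7)/6)² = 9.000

Forward pass:
ES_Excavation = 0; EF_Excavation = 9
ES_Foundation = 0; EF_Foundation = 9
ES_Framing = 0; EF_Framing = 4
ES_Roofing = 9; EF_Roofing = 9+7 = 16
ES_Electrical rough-in = 9; EF_Electrical rough-in = 9+7 = 16
ES_Plumbing rough-in = 4; EF_Plumbing rough-in = 4+7 = 11
ES_HVAC install = 9; EF_HVAC install = 9+8 = 17
ES_Insulation = 16; EF_Insulation = 16+13 = 29
ES_Drywall = max(EF_Excavation=9, EF_Roofing=16) = 16; EF_Drywall = 16+2 = 18
ES_Painting = max(EF_Electrical rough-in=16, EF_Plumbing rough-in=11, EF_HVAC install=17, EF_Insulation=29, EF_Drywall=18) = 29; EF_Painting = 29+14 = 43
Expected project duration μ = 43 days. Critical path: Foundation → Roofing → Insulation → Painting.

Variance along critical path = 7.111 + 9.000 + 2.778 + 9.000 = 27.889; σ = 5.281 days.
D = μ + z·σ = 43 + 2.326·5.281 = 55.3 days

55.3 days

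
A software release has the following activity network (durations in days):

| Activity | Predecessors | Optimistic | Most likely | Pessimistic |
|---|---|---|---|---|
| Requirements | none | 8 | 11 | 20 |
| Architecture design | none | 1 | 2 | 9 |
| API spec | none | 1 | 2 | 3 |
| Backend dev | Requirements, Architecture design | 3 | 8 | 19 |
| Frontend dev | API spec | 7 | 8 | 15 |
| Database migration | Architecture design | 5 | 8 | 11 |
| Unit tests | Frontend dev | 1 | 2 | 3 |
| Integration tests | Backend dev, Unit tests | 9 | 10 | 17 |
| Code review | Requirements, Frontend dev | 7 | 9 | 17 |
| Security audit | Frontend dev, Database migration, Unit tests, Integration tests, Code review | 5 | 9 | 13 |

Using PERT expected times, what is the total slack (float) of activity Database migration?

21 days

te_Requirements = (8 + 4·11 + 20)/6 = 72/6 = 12
te_Architecture design = (1 + 4·2 + 9)/6 = 18/6 = 3
te_API spec = (1 + 4·2 + 3)/6 = 12/6 = 2
te_Backend dev = (3 + 4·8 + 19)/6 = 54/6 = 9
te_Frontend dev = (7 + 4·8 + 15)/6 = 54/6 = 9
te_Database migration = (5 + 4·8 + 11)/6 = 48/6 = 8
te_Unit tests = (1 + 4·2 + 3)/6 = 12/6 = 2
te_Integration tests = (9 + 4·10 + 17)/6 = 66/6 = 11
te_Code review = (7 + 4·9 + 17)/6 = 60/6 = 10
te_Security audit = (5 + 4·9 + 13)/6 = 54/6 = 9

Forward pass:
ES_Requirements = 0; EF_Requirements = 12
ES_Architecture design = 0; EF_Architecture design = 3
ES_API spec = 0; EF_API spec = 2
ES_Backend dev = max(EF_Requirements=12, EF_Architecture design=3) = 12; EF_Backend dev = 12+9 = 21
ES_Frontend dev = 2; EF_Frontend dev = 2+9 = 11
ES_Database migration = 3; EF_Database migration = 3+8 = 11
ES_Unit tests = 11; EF_Unit tests = 11+2 = 13
ES_Integration tests = max(EF_Backend dev=21, EF_Unit tests=13) = 21; EF_Integration tests = 21+11 = 32
ES_Code review = max(EF_Requirements=12, EF_Frontend dev=11) = 12; EF_Code review = 12+10 = 22
ES_Security audit = max(EF_Frontend dev=11, EF_Database migration=11, EF_Unit tests=13, EF_Integration tests=32, EF_Code review=22) = 32; EF_Security audit = 32+9 = 41
Expected project duration μ = 41 days. Critical path: Requirements → Backend dev → Integration tests → Security audit.

Backward pass:
LF_Security audit = 41; LS_Security audit = 41−9 = 32
LF_Code review = LS_Security audit = 32; LS_Code review = 32−10 = 22
LF_Integration tests = LS_Security audit = 32; LS_Integration tests = 32−11 = 21
LF_Unit tests = min(LS_Integration tests=21, LS_Security audit=32) = 21; LS_Unit tests = 21−2 = 19
LF_Database migration = LS_Security audit = 32; LS_Database migration = 32−8 = 24
LF_Frontend dev = min(LS_Unit tests=19, LS_Code review=22, LS_Security audit=32) = 19; LS_Frontend dev = 19−9 = 10
LF_Backend dev = LS_Integration tests = 21; LS_Backend dev = 21−9 = 12
LF_API spec = LS_Frontend dev = 10; LS_API spec = 10−2 = 8
LF_Architecture design = min(LS_Backend dev=12, LS_Database migration=24) = 12; LS_Architecture design = 12−3 = 9
LF_Requirements = min(LS_Backend dev=12, LS_Code review=22) = 12; LS_Requirements = 12−12 = 0
Slack_Database migration = LS_Database migration − ES_Database migration = 24 − 3 = 21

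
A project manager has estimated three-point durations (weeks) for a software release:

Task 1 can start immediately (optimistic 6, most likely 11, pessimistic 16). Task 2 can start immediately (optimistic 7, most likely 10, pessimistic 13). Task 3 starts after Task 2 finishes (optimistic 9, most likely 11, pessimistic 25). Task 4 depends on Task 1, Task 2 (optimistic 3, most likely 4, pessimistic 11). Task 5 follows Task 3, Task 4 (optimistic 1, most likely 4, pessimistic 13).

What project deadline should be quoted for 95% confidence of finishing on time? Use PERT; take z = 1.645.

te_Task 1 = (6 + 4·11 + 16)/6 = 66/6 = 11; σ²_Task 1 = ((16−6)/6)² = 2.778
te_Task 2 = (7 + 4·10 + 13)/6 = 60/6 = 10; σ²_Task 2 = ((13−7)/6)² = 1.000
te_Task 3 = (9 + 4·11 + 25)/6 = 78/6 = 13; σ²_Task 3 = ((25−9)/6)² = 7.111
te_Task 4 = (3 + 4·4 + 11)/6 = 30/6 = 5; σ²_Task 4 = ((11−3)/6)² = 1.778
te_Task 5 = (1 + 4·4 + 13)/6 = 30/6 = 5; σ²_Task 5 = ((13−1)/6)² = 4.000

Forward pass:
ES_Task 1 = 0; EF_Task 1 = 11
ES_Task 2 = 0; EF_Task 2 = 10
ES_Task 3 = 10; EF_Task 3 = 10+13 = 23
ES_Task 4 = max(EF_Task 1=11, EF_Task 2=10) = 11; EF_Task 4 = 11+5 = 16
ES_Task 5 = max(EF_Task 3=23, EF_Task 4=16) = 23; EF_Task 5 = 23+5 = 28
Expected project duration μ = 28 weeks. Critical path: Task 2 → Task 3 → Task 5.

Variance along critical path = 1.000 + 7.111 + 4.000 = 12.111; σ = 3.480 weeks.
D = μ + z·σ = 28 + 1.645·3.480 = 33.7 weeks

33.7 weeks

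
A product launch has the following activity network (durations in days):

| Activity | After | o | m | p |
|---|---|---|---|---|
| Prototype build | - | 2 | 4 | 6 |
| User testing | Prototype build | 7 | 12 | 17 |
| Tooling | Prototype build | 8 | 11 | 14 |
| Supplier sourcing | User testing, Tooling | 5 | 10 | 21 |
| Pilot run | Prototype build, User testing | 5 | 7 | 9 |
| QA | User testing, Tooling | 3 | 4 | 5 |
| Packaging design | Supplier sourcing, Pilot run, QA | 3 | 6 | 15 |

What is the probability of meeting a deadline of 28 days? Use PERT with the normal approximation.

0.057

te_Prototype build = (2 + 4·4 + 6)/6 = 24/6 = 4; σ²_Prototype build = ((6−2)/6)² = 0.444
te_User testing = (7 + 4·12 + 17)/6 = 72/6 = 12; σ²_User testing = ((17−7)/6)² = 2.778
te_Tooling = (8 + 4·11 + 14)/6 = 66/6 = 11; σ²_Tooling = ((14−8)/6)² = 1.000
te_Supplier sourcing = (5 + 4·10 + 21)/6 = 66/6 = 11; σ²_Supplier sourcing = ((21−5)/6)² = 7.111
te_Pilot run = (5 + 4·7 + 9)/6 = 42/6 = 7; σ²_Pilot run = ((9−5)/6)² = 0.444
te_QA = (3 + 4·4 + 5)/6 = 24/6 = 4; σ²_QA = ((5−3)/6)² = 0.111
te_Packaging design = (3 + 4·6 + 15)/6 = 42/6 = 7; σ²_Packaging design = ((15−3)/6)² = 4.000

Forward pass:
ES_Prototype build = 0; EF_Prototype build = 4
ES_User testing = 4; EF_User testing = 4+12 = 16
ES_Tooling = 4; EF_Tooling = 4+11 = 15
ES_Supplier sourcing = max(EF_User testing=16, EF_Tooling=15) = 16; EF_Supplier sourcing = 16+11 = 27
ES_Pilot run = max(EF_Prototype build=4, EF_User testing=16) = 16; EF_Pilot run = 16+7 = 23
ES_QA = max(EF_User testing=16, EF_Tooling=15) = 16; EF_QA = 16+4 = 20
ES_Packaging design = max(EF_Supplier sourcing=27, EF_Pilot run=23, EF_QA=20) = 27; EF_Packaging design = 27+7 = 34
Expected project duration μ = 34 days. Critical path: Prototype build → User testing → Supplier sourcing → Packaging design.

Variance along critical path = 0.444 + 2.778 + 7.111 + 4.000 = 14.333; σ = √14.333 = 3.786 days.
Z = (28 − 34) / 3.786 = -1.585
P(T ≤ 28) = Φ(-1.585) ≈ 0.057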